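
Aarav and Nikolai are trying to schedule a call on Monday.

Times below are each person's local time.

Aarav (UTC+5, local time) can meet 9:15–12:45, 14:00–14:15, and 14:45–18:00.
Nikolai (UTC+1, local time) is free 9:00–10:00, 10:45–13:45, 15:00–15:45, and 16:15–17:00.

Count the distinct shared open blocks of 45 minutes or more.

Aarav → UTC: 04:15–07:45, 09:00–09:15, 09:45–13:00.
Nikolai → UTC: 08:00–09:00, 09:45–12:45, 14:00–14:45, 15:15–16:00.
Aarav ∩ Nikolai: 09:45–12:45.
Windows ≥ 45 min: 09:45–12:45.
That's 1 window.

1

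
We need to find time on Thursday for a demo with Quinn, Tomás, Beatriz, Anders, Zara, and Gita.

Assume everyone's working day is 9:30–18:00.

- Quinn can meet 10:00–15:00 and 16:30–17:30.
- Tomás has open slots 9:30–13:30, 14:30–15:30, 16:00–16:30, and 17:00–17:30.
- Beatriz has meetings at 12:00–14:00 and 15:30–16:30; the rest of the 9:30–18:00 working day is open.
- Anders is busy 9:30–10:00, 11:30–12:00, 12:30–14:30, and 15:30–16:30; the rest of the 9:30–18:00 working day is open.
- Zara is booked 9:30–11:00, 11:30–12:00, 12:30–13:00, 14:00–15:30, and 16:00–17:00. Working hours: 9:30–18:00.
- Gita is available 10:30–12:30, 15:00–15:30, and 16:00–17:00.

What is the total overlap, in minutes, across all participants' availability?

30 minutes

Beatriz free within 09:30–18:00: 09:30–12:00, 14:00–15:30, 16:30–18:00.
Anders free within 09:30–18:00: 10:00–11:30, 12:00–12:30, 14:30–15:30, 16:30–18:00.
Zara free within 09:30–18:00: 11:00–11:30, 12:00–12:30, 13:00–14:00, 15:30–16:00, 17:00–18:00.
Quinn ∩ Tomás: 10:00–13:30, 14:30–15:00, 17:00–17:30.
Quinn ∩ Tomás ∩ Beatriz: 10:00–12:00, 14:30–15:00, 17:00–17:30.
Quinn ∩ Tomás ∩ Beatriz ∩ Anders: 10:00–11:30, 14:30–15:00, 17:00–17:30.
Quinn ∩ Tomás ∩ Beatriz ∩ Anders ∩ Zara: 11:00–11:30, 17:00–17:30.
Quinn ∩ Tomás ∩ Beatriz ∩ Anders ∩ Zara ∩ Gita: 11:00–11:30.
Total common minutes: 30.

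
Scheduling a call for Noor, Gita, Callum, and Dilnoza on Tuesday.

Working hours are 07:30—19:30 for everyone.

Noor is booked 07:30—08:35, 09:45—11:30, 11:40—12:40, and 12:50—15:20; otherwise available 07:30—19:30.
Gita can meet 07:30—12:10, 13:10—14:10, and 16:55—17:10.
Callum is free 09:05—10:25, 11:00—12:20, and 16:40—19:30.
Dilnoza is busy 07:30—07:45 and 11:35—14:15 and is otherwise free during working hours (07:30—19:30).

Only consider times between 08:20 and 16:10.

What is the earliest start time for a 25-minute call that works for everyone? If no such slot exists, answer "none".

Noor free within 07:30–19:30: 08:35–09:45, 11:30–11:40, 12:40–12:50, 15:20–19:30.
Dilnoza free within 07:30–19:30: 07:45–11:35, 14:15–19:30.
Noor ∩ Gita: 08:35–09:45, 11:30–11:40, 16:55–17:10.
Noor ∩ Gita ∩ Callum: 09:05–09:45, 11:30–11:40, 16:55–17:10.
Noor ∩ Gita ∩ Callum ∩ Dilnoza: 09:05–09:45, 11:30–11:35, 16:55–17:10.
Restricted to 08:20–16:10: 09:05–09:45, 11:30–11:35.
Windows ≥ 25 min: 09:05–09:45.
Earliest such window starts at 09:05.

09:05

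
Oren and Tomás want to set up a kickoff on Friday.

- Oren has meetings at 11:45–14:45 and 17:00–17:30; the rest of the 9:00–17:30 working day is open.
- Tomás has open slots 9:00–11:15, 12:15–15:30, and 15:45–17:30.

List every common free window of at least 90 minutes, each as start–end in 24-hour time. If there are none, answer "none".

09:00–11:15

Oren free within 09:00–17:30: 09:00–11:45, 14:45–17:00.
Oren ∩ Tomás: 09:00–11:15, 14:45–15:30, 15:45–17:00.
Windows ≥ 90 min: 09:00–11:15.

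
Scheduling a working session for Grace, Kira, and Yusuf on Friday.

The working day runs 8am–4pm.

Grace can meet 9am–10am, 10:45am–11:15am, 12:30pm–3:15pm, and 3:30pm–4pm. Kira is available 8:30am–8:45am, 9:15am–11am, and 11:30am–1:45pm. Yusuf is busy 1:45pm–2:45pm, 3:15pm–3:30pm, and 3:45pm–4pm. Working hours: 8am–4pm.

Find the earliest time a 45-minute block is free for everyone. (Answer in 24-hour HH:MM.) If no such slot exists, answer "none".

09:15

Yusuf free within 08:00–16:00: 08:00–13:45, 14:45–15:15, 15:30–15:45.
Grace ∩ Kira: 09:15–10:00, 10:45–11:00, 12:30–13:45.
Grace ∩ Kira ∩ Yusuf: 09:15–10:00, 10:45–11:00, 12:30–13:45.
Windows ≥ 45 min: 09:15–10:00, 12:30–13:45.
Earliest such window starts at 09:15.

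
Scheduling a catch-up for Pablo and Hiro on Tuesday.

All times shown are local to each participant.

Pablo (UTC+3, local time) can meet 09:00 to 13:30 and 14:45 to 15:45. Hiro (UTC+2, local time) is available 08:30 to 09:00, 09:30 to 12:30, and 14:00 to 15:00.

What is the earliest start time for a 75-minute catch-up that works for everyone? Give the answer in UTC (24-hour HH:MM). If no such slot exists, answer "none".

07:30

Pablo → UTC: 06:00–10:30, 11:45–12:45.
Hiro → UTC: 06:30–07:00, 07:30–10:30, 12:00–13:00.
Pablo ∩ Hiro: 06:30–07:00, 07:30–10:30, 12:00–12:45.
Windows ≥ 75 min: 07:30–10:30.
Earliest such window starts at 07:30.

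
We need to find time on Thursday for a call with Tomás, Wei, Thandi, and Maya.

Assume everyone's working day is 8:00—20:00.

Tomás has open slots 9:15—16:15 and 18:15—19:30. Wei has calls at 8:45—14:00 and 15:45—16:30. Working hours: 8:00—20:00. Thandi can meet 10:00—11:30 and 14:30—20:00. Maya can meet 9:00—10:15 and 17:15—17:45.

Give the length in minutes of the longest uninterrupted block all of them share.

Wei free within 08:00–20:00: 08:00–08:45, 14:00–15:45, 16:30–20:00.
Tomás ∩ Wei: 14:00–15:45, 18:15–19:30.
Tomás ∩ Wei ∩ Thandi: 14:30–15:45, 18:15–19:30.
Tomás ∩ Wei ∩ Thandi ∩ Maya: (none).
No common window.

0 minutes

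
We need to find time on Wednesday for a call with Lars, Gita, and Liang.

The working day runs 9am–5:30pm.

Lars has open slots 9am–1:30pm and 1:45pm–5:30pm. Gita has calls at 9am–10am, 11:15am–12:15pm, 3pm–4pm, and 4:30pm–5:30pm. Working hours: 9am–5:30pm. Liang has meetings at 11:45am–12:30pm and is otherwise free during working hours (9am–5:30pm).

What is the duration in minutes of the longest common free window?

75 minutes

Gita free within 09:00–17:30: 10:00–11:15, 12:15–15:00, 16:00–16:30.
Liang free within 09:00–17:30: 09:00–11:45, 12:30–17:30.
Lars ∩ Gita: 10:00–11:15, 12:15–13:30, 13:45–15:00, 16:00–16:30.
Lars ∩ Gita ∩ Liang: 10:00–11:15, 12:30–13:30, 13:45–15:00, 16:00–16:30.
Common window lengths: 75, 60, 75, 30 min; longest is 75.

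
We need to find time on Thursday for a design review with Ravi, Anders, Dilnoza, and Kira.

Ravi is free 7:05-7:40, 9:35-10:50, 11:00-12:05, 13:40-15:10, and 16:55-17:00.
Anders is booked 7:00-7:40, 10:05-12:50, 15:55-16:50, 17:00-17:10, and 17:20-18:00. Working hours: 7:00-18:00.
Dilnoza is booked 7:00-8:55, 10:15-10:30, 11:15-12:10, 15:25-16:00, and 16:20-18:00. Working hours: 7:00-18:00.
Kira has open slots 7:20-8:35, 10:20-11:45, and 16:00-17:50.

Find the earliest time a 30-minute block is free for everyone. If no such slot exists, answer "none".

Anders free within 07:00–18:00: 07:40–10:05, 12:50–15:55, 16:50–17:00, 17:10–17:20.
Dilnoza free within 07:00–18:00: 08:55–10:15, 10:30–11:15, 12:10–15:25, 16:00–16:20.
Ravi ∩ Anders: 09:35–10:05, 13:40–15:10, 16:55–17:00.
Ravi ∩ Anders ∩ Dilnoza: 09:35–10:05, 13:40–15:10.
Ravi ∩ Anders ∩ Dilnoza ∩ Kira: (none).
Windows ≥ 30 min: (none).

none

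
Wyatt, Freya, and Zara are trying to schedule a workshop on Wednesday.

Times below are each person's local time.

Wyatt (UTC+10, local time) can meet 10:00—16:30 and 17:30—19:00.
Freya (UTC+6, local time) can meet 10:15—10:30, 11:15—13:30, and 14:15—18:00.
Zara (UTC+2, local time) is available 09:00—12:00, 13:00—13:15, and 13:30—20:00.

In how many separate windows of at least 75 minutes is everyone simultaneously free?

0

Wyatt → UTC: 00:00–06:30, 07:30–09:00.
Freya → UTC: 04:15–04:30, 05:15–07:30, 08:15–12:00.
Zara → UTC: 07:00–10:00, 11:00–11:15, 11:30–18:00.
Wyatt ∩ Freya: 04:15–04:30, 05:15–06:30, 08:15–09:00.
Wyatt ∩ Freya ∩ Zara: 08:15–09:00.
Windows ≥ 75 min: (none).
That's 0 windows.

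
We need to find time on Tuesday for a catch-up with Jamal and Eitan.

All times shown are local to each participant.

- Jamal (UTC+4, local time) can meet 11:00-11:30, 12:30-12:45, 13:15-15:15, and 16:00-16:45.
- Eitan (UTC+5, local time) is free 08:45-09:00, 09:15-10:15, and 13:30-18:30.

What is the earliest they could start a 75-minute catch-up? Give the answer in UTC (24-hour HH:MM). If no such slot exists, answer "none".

Jamal → UTC: 07:00–07:30, 08:30–08:45, 09:15–11:15, 12:00–12:45.
Eitan → UTC: 03:45–04:00, 04:15–05:15, 08:30–13:30.
Jamal ∩ Eitan: 08:30–08:45, 09:15–11:15, 12:00–12:45.
Windows ≥ 75 min: 09:15–11:15.
Earliest such window starts at 09:15.

09:15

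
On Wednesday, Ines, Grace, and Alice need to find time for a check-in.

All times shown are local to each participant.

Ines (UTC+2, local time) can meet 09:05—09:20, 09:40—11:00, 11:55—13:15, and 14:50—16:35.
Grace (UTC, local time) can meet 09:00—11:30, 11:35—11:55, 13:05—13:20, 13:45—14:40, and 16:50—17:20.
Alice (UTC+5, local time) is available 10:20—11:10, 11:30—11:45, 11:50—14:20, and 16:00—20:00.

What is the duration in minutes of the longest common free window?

50 minutes

Ines → UTC: 07:05–07:20, 07:40–09:00, 09:55–11:15, 12:50–14:35.
Grace → UTC: 09:00–11:30, 11:35–11:55, 13:05–13:20, 13:45–14:40, 16:50–17:20.
Alice → UTC: 05:20–06:10, 06:30–06:45, 06:50–09:20, 11:00–15:00.
Ines ∩ Grace: 09:55–11:15, 13:05–13:20, 13:45–14:35.
Ines ∩ Grace ∩ Alice: 11:00–11:15, 13:05–13:20, 13:45–14:35.
Common window lengths: 15, 15, 50 min; longest is 50.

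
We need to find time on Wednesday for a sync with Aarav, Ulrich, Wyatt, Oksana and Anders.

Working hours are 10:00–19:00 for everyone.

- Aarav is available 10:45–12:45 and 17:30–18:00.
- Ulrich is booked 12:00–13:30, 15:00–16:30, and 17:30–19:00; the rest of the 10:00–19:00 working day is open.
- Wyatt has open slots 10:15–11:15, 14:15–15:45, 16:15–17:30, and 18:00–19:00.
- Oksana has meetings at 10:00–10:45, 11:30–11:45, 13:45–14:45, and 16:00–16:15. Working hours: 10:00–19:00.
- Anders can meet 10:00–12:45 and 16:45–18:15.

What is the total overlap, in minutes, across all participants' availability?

Ulrich free within 10:00–19:00: 10:00–12:00, 13:30–15:00, 16:30–17:30.
Oksana free within 10:00–19:00: 10:45–11:30, 11:45–13:45, 14:45–16:00, 16:15–19:00.
Aarav ∩ Ulrich: 10:45–12:00.
Aarav ∩ Ulrich ∩ Wyatt: 10:45–11:15.
Aarav ∩ Ulrich ∩ Wyatt ∩ Oksana: 10:45–11:15.
Aarav ∩ Ulrich ∩ Wyatt ∩ Oksana ∩ Anders: 10:45–11:15.
Total common minutes: 30.

30 minutes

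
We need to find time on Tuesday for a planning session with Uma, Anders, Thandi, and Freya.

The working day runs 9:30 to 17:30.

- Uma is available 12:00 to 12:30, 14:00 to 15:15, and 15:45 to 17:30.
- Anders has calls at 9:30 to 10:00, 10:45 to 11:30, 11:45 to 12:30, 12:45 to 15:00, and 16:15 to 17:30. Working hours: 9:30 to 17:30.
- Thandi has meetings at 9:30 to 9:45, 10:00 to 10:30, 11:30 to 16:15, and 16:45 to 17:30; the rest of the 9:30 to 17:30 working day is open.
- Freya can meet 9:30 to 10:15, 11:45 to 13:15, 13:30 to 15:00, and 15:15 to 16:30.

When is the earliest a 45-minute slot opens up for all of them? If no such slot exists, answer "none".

none

Anders free within 09:30–17:30: 10:00–10:45, 11:30–11:45, 12:30–12:45, 15:00–16:15.
Thandi free within 09:30–17:30: 09:45–10:00, 10:30–11:30, 16:15–16:45.
Uma ∩ Anders: 15:00–15:15, 15:45–16:15.
Uma ∩ Anders ∩ Thandi: (none).
Uma ∩ Anders ∩ Thandi ∩ Freya: (none).
Windows ≥ 45 min: (none).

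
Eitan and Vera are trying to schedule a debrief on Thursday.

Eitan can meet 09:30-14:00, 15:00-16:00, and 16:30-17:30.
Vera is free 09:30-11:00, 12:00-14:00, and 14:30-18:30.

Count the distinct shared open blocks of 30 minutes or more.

Eitan ∩ Vera: 09:30–11:00, 12:00–14:00, 15:00–16:00, 16:30–17:30.
Windows ≥ 30 min: 09:30–11:00, 12:00–14:00, 15:00–16:00, 16:30–17:30.
That's 4 windows.

4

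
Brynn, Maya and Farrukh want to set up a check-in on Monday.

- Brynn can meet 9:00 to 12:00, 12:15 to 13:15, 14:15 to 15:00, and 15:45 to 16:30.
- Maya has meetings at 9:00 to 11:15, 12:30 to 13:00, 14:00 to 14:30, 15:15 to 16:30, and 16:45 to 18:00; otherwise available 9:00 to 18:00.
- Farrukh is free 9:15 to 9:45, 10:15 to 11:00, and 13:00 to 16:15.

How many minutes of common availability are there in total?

45 minutes

Maya free within 09:00–18:00: 11:15–12:30, 13:00–14:00, 14:30–15:15, 16:30–16:45.
Brynn ∩ Maya: 11:15–12:00, 12:15–12:30, 13:00–13:15, 14:30–15:00.
Brynn ∩ Maya ∩ Farrukh: 13:00–13:15, 14:30–15:00.
Total common minutes: 15 + 30 = 45.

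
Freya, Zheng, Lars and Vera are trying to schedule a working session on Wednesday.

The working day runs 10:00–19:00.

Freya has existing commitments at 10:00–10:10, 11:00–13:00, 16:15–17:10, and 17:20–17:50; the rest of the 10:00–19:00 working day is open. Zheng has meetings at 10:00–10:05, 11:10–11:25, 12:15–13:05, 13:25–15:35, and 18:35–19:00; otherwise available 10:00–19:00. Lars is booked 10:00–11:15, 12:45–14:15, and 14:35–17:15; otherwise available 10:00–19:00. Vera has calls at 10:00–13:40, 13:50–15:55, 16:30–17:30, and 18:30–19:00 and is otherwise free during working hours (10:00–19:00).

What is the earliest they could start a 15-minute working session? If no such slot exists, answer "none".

17:50

Freya free within 10:00–19:00: 10:10–11:00, 13:00–16:15, 17:10–17:20, 17:50–19:00.
Zheng free within 10:00–19:00: 10:05–11:10, 11:25–12:15, 13:05–13:25, 15:35–18:35.
Lars free within 10:00–19:00: 11:15–12:45, 14:15–14:35, 17:15–19:00.
Vera free within 10:00–19:00: 13:40–13:50, 15:55–16:30, 17:30–18:30.
Freya ∩ Zheng: 10:10–11:00, 13:05–13:25, 15:35–16:15, 17:10–17:20, 17:50–18:35.
Freya ∩ Zheng ∩ Lars: 17:15–17:20, 17:50–18:35.
Freya ∩ Zheng ∩ Lars ∩ Vera: 17:50–18:30.
Windows ≥ 15 min: 17:50–18:30.
Earliest such window starts at 17:50.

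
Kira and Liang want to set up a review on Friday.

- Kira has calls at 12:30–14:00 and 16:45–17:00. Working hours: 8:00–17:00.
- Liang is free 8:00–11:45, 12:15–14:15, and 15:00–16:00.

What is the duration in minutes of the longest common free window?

225 minutes

Kira free within 08:00–17:00: 08:00–12:30, 14:00–16:45.
Kira ∩ Liang: 08:00–11:45, 12:15–12:30, 14:00–14:15, 15:00–16:00.
Common window lengths: 225, 15, 15, 60 min; longest is 225.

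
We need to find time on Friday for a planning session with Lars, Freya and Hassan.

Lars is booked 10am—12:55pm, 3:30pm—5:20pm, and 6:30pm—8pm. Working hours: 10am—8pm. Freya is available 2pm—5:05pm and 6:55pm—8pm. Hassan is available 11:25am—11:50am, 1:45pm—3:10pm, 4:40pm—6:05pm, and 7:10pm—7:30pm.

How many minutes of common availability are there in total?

Lars free within 10:00–20:00: 12:55–15:30, 17:20–18:30.
Lars ∩ Freya: 14:00–15:30.
Lars ∩ Freya ∩ Hassan: 14:00–15:10.
Total common minutes: 70.

70 minutes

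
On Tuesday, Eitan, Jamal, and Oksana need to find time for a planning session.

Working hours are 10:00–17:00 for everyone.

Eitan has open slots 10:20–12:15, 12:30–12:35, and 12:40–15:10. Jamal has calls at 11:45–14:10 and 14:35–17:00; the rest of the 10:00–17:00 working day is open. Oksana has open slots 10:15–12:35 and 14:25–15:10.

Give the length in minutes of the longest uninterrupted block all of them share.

Jamal free within 10:00–17:00: 10:00–11:45, 14:10–14:35.
Eitan ∩ Jamal: 10:20–11:45, 14:10–14:35.
Eitan ∩ Jamal ∩ Oksana: 10:20–11:45, 14:25–14:35.
Common window lengths: 85, 10 min; longest is 85.

85 minutes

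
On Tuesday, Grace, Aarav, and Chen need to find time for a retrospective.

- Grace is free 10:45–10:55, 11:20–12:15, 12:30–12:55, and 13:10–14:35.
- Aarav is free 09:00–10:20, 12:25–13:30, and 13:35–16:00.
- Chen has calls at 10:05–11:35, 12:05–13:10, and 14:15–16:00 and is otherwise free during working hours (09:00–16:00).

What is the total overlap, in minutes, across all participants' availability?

Chen free within 09:00–16:00: 09:00–10:05, 11:35–12:05, 13:10–14:15.
Grace ∩ Aarav: 12:30–12:55, 13:10–13:30, 13:35–14:35.
Grace ∩ Aarav ∩ Chen: 13:10–13:30, 13:35–14:15.
Total common minutes: 20 + 40 = 60.

60 minutes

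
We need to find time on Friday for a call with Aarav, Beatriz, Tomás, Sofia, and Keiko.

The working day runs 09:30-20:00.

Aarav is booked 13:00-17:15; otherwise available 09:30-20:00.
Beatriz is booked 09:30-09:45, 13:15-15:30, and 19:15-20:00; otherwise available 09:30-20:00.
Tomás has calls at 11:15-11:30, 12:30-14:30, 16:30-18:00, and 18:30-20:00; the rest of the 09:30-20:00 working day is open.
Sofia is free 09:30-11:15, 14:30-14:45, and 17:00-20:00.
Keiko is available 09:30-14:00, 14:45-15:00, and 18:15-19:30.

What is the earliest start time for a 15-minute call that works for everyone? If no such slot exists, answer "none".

Aarav free within 09:30–20:00: 09:30–13:00, 17:15–20:00.
Beatriz free within 09:30–20:00: 09:45–13:15, 15:30–19:15.
Tomás free within 09:30–20:00: 09:30–11:15, 11:30–12:30, 14:30–16:30, 18:00–18:30.
Aarav ∩ Beatriz: 09:45–13:00, 17:15–19:15.
Aarav ∩ Beatriz ∩ Tomás: 09:45–11:15, 11:30–12:30, 18:00–18:30.
Aarav ∩ Beatriz ∩ Tomás ∩ Sofia: 09:45–11:15, 18:00–18:30.
Aarav ∩ Beatriz ∩ Tomás ∩ Sofia ∩ Keiko: 09:45–11:15, 18:15–18:30.
Windows ≥ 15 min: 09:45–11:15, 18:15–18:30.
Earliest such window starts at 09:45.

09:45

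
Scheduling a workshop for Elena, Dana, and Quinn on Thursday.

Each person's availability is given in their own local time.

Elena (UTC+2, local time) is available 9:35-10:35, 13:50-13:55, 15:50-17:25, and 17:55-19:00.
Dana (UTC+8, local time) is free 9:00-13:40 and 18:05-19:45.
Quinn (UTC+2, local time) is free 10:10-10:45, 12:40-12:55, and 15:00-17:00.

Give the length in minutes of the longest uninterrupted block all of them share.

0 minutes

Elena → UTC: 07:35–08:35, 11:50–11:55, 13:50–15:25, 15:55–17:00.
Dana → UTC: 01:00–05:40, 10:05–11:45.
Quinn → UTC: 08:10–08:45, 10:40–10:55, 13:00–15:00.
Elena ∩ Dana: (none).
Elena ∩ Dana ∩ Quinn: (none).
No common window.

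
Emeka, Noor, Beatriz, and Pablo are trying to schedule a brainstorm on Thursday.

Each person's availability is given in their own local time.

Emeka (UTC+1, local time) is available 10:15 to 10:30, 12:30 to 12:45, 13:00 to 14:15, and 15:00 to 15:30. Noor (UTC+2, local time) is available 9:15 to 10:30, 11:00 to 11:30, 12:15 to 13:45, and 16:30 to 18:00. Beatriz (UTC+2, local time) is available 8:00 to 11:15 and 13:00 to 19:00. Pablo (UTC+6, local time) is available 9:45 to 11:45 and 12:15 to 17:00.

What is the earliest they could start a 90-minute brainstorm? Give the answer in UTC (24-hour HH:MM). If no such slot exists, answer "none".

none

Emeka → UTC: 09:15–09:30, 11:30–11:45, 12:00–13:15, 14:00–14:30.
Noor → UTC: 07:15–08:30, 09:00–09:30, 10:15–11:45, 14:30–16:00.
Beatriz → UTC: 06:00–09:15, 11:00–17:00.
Pablo → UTC: 03:45–05:45, 06:15–11:00.
Emeka ∩ Noor: 09:15–09:30, 11:30–11:45.
Emeka ∩ Noor ∩ Beatriz: 11:30–11:45.
Emeka ∩ Noor ∩ Beatriz ∩ Pablo: (none).
Windows ≥ 90 min: (none).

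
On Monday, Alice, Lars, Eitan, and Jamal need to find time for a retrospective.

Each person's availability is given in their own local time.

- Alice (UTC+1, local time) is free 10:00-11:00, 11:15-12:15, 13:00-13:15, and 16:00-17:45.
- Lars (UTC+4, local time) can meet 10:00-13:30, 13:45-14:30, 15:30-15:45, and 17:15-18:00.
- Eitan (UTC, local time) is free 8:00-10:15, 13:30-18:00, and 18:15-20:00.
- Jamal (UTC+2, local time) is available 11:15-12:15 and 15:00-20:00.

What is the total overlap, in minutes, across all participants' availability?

30 minutes

Alice → UTC: 09:00–10:00, 10:15–11:15, 12:00–12:15, 15:00–16:45.
Lars → UTC: 06:00–09:30, 09:45–10:30, 11:30–11:45, 13:15–14:00.
Eitan → UTC: 08:00–10:15, 13:30–18:00, 18:15–20:00.
Jamal → UTC: 09:15–10:15, 13:00–18:00.
Alice ∩ Lars: 09:00–09:30, 09:45–10:00, 10:15–10:30.
Alice ∩ Lars ∩ Eitan: 09:00–09:30, 09:45–10:00.
Alice ∩ Lars ∩ Eitan ∩ Jamal: 09:15–09:30, 09:45–10:00.
Total common minutes: 15 + 15 = 30.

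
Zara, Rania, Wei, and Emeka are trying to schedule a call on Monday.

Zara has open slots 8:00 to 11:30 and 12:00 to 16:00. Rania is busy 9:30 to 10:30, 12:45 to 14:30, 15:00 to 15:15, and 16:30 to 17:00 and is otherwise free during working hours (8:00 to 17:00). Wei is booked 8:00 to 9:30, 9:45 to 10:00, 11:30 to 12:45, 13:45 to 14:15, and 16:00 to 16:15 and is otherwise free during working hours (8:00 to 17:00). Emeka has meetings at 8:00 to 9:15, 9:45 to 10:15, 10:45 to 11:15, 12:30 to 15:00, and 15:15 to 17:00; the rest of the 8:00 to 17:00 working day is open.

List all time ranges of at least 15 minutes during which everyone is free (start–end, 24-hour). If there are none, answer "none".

Rania free within 08:00–17:00: 08:00–09:30, 10:30–12:45, 14:30–15:00, 15:15–16:30.
Wei free within 08:00–17:00: 09:30–09:45, 10:00–11:30, 12:45–13:45, 14:15–16:00, 16:15–17:00.
Emeka free within 08:00–17:00: 09:15–09:45, 10:15–10:45, 11:15–12:30, 15:00–15:15.
Zara ∩ Rania: 08:00–09:30, 10:30–11:30, 12:00–12:45, 14:30–15:00, 15:15–16:00.
Zara ∩ Rania ∩ Wei: 10:30–11:30, 14:30–15:00, 15:15–16:00.
Zara ∩ Rania ∩ Wei ∩ Emeka: 10:30–10:45, 11:15–11:30.
Windows ≥ 15 min: 10:30–10:45, 11:15–11:30.

10:30–10:45, 11:15–11:30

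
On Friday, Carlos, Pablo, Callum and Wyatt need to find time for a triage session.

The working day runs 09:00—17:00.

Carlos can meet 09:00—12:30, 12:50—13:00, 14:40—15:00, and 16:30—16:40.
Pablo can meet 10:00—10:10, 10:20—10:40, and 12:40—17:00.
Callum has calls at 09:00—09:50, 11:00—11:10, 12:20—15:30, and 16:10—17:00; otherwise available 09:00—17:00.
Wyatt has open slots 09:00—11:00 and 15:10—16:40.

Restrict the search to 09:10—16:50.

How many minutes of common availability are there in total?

Callum free within 09:00–17:00: 09:50–11:00, 11:10–12:20, 15:30–16:10.
Carlos ∩ Pablo: 10:00–10:10, 10:20–10:40, 12:50–13:00, 14:40–15:00, 16:30–16:40.
Carlos ∩ Pablo ∩ Callum: 10:00–10:10, 10:20–10:40.
Carlos ∩ Pablo ∩ Callum ∩ Wyatt: 10:00–10:10, 10:20–10:40.
Restricted to 09:10–16:50: 10:00–10:10, 10:20–10:40.
Total common minutes: 10 + 20 = 30.

30 minutes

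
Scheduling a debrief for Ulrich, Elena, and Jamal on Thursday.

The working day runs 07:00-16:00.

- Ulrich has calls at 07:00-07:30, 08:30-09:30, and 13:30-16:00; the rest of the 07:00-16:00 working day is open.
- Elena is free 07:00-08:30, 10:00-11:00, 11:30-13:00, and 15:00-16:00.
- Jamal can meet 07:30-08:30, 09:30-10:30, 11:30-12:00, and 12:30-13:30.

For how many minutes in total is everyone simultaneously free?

Ulrich free within 07:00–16:00: 07:30–08:30, 09:30–13:30.
Ulrich ∩ Elena: 07:30–08:30, 10:00–11:00, 11:30–13:00.
Ulrich ∩ Elena ∩ Jamal: 07:30–08:30, 10:00–10:30, 11:30–12:00, 12:30–13:00.
Total common minutes: 60 + 30 + 30 + 30 = 150.

150 minutes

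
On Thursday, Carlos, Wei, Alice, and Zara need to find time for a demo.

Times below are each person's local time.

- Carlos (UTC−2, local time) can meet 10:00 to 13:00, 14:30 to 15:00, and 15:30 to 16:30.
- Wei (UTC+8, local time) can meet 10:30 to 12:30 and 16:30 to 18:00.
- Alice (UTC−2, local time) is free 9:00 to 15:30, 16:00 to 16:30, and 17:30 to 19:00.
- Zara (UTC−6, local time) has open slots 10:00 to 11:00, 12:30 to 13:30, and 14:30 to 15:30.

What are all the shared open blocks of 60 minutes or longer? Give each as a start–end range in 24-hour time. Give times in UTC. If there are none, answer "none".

none

Carlos → UTC: 12:00–15:00, 16:30–17:00, 17:30–18:30.
Wei → UTC: 02:30–04:30, 08:30–10:00.
Alice → UTC: 11:00–17:30, 18:00–18:30, 19:30–21:00.
Zara → UTC: 16:00–17:00, 18:30–19:30, 20:30–21:30.
Carlos ∩ Wei: (none).
Carlos ∩ Wei ∩ Alice: (none).
Carlos ∩ Wei ∩ Alice ∩ Zara: (none).
Windows ≥ 60 min: (none).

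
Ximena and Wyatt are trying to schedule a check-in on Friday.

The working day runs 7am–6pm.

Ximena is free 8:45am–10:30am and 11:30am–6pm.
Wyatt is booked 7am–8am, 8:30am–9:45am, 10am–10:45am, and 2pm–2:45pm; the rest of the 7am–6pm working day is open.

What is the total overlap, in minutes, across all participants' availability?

Wyatt free within 07:00–18:00: 08:00–08:30, 09:45–10:00, 10:45–14:00, 14:45–18:00.
Ximena ∩ Wyatt: 09:45–10:00, 11:30–14:00, 14:45–18:00.
Total common minutes: 15 + 150 + 195 = 360.

360 minutes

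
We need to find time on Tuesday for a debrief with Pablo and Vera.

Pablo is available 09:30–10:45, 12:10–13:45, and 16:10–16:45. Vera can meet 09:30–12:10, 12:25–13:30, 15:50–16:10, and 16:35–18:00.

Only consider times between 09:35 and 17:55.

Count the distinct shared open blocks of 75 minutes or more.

Pablo ∩ Vera: 09:30–10:45, 12:25–13:30, 16:35–16:45.
Restricted to 09:35–17:55: 09:35–10:45, 12:25–13:30, 16:35–16:45.
Windows ≥ 75 min: (none).
That's 0 windows.

0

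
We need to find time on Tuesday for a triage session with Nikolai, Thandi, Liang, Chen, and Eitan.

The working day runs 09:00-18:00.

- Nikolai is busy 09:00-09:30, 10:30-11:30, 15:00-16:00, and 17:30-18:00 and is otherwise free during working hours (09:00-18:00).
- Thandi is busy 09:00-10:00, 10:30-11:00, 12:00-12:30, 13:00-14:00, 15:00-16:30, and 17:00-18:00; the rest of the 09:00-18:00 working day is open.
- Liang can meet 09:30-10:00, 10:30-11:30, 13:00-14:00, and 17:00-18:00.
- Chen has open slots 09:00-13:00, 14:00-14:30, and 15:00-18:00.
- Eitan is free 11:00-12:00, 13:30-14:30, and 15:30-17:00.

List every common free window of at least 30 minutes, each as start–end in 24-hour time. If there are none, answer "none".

none

Nikolai free within 09:00–18:00: 09:30–10:30, 11:30–15:00, 16:00–17:30.
Thandi free within 09:00–18:00: 10:00–10:30, 11:00–12:00, 12:30–13:00, 14:00–15:00, 16:30–17:00.
Nikolai ∩ Thandi: 10:00–10:30, 11:30–12:00, 12:30–13:00, 14:00–15:00, 16:30–17:00.
Nikolai ∩ Thandi ∩ Liang: (none).
Nikolai ∩ Thandi ∩ Liang ∩ Chen: (none).
Nikolai ∩ Thandi ∩ Liang ∩ Chen ∩ Eitan: (none).
Windows ≥ 30 min: (none).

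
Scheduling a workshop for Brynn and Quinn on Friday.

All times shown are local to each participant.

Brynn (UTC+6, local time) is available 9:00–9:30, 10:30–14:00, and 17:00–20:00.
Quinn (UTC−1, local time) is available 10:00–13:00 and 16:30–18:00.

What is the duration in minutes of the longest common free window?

180 minutes

Brynn → UTC: 03:00–03:30, 04:30–08:00, 11:00–14:00.
Quinn → UTC: 11:00–14:00, 17:30–19:00.
Brynn ∩ Quinn: 11:00–14:00.
Single common window of 180 minutes.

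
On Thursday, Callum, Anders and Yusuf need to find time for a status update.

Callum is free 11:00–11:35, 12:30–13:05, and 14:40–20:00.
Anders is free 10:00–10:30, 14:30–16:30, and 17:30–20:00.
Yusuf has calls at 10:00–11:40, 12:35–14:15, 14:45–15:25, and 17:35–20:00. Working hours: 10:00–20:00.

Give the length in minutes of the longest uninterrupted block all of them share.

65 minutes

Yusuf free within 10:00–20:00: 11:40–12:35, 14:15–14:45, 15:25–17:35.
Callum ∩ Anders: 14:40–16:30, 17:30–20:00.
Callum ∩ Anders ∩ Yusuf: 14:40–14:45, 15:25–16:30, 17:30–17:35.
Common window lengths: 5, 65, 5 min; longest is 65.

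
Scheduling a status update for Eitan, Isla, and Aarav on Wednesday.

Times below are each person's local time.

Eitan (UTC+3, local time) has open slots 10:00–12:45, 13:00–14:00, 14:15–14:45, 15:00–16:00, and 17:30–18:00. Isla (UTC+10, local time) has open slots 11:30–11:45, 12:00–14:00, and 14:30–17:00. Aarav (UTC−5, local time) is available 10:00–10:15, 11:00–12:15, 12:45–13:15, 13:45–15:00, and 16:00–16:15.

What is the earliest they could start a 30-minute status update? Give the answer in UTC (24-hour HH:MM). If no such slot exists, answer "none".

Eitan → UTC: 07:00–09:45, 10:00–11:00, 11:15–11:45, 12:00–13:00, 14:30–15:00.
Isla → UTC: 01:30–01:45, 02:00–04:00, 04:30–07:00.
Aarav → UTC: 15:00–15:15, 16:00–17:15, 17:45–18:15, 18:45–20:00, 21:00–21:15.
Eitan ∩ Isla: (none).
Eitan ∩ Isla ∩ Aarav: (none).
Windows ≥ 30 min: (none).

none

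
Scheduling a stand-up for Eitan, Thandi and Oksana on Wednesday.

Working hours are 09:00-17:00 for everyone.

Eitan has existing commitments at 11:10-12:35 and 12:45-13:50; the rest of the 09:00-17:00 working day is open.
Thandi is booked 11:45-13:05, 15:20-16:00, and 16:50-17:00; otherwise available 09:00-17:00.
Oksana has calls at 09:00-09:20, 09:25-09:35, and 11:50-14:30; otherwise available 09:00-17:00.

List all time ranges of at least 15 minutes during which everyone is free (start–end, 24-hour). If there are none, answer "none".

Eitan free within 09:00–17:00: 09:00–11:10, 12:35–12:45, 13:50–17:00.
Thandi free within 09:00–17:00: 09:00–11:45, 13:05–15:20, 16:00–16:50.
Oksana free within 09:00–17:00: 09:20–09:25, 09:35–11:50, 14:30–17:00.
Eitan ∩ Thandi: 09:00–11:10, 13:50–15:20, 16:00–16:50.
Eitan ∩ Thandi ∩ Oksana: 09:20–09:25, 09:35–11:10, 14:30–15:20, 16:00–16:50.
Windows ≥ 15 min: 09:35–11:10, 14:30–15:20, 16:00–16:50.

09:35–11:10, 14:30–15:20, 16:00–16:50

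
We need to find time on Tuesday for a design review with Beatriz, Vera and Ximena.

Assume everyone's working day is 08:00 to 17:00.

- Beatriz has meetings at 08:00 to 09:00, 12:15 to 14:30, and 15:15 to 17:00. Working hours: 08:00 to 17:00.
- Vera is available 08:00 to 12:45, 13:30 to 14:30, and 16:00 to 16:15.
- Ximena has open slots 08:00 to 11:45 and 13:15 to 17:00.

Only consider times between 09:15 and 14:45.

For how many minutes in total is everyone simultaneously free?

Beatriz free within 08:00–17:00: 09:00–12:15, 14:30–15:15.
Beatriz ∩ Vera: 09:00–12:15.
Beatriz ∩ Vera ∩ Ximena: 09:00–11:45.
Restricted to 09:15–14:45: 09:15–11:45.
Total common minutes: 150.

150 minutes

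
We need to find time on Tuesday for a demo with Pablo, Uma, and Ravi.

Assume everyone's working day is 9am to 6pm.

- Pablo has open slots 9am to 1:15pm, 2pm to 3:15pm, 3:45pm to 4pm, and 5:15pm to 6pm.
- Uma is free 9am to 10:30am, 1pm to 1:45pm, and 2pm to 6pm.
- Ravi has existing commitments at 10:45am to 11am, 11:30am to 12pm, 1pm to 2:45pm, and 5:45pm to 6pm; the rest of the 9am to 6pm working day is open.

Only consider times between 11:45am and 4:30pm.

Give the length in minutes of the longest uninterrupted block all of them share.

30 minutes

Ravi free within 09:00–18:00: 09:00–10:45, 11:00–11:30, 12:00–13:00, 14:45–17:45.
Pablo ∩ Uma: 09:00–10:30, 13:00–13:15, 14:00–15:15, 15:45–16:00, 17:15–18:00.
Pablo ∩ Uma ∩ Ravi: 09:00–10:30, 14:45–15:15, 15:45–16:00, 17:15–17:45.
Restricted to 11:45–16:30: 14:45–15:15, 15:45–16:00.
Common window lengths: 30, 15 min; longest is 30.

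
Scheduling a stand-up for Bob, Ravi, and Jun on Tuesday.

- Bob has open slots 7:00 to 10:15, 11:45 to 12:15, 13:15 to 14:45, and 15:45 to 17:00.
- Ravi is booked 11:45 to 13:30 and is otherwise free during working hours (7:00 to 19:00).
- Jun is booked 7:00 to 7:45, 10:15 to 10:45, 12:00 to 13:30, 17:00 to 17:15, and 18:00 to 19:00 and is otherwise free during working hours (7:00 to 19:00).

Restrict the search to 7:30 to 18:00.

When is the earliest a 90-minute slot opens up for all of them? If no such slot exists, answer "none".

Ravi free within 07:00–19:00: 07:00–11:45, 13:30–19:00.
Jun free within 07:00–19:00: 07:45–10:15, 10:45–12:00, 13:30–17:00, 17:15–18:00.
Bob ∩ Ravi: 07:00–10:15, 13:30–14:45, 15:45–17:00.
Bob ∩ Ravi ∩ Jun: 07:45–10:15, 13:30–14:45, 15:45–17:00.
Restricted to 07:30–18:00: 07:45–10:15, 13:30–14:45, 15:45–17:00.
Windows ≥ 90 min: 07:45–10:15.
Earliest such window starts at 07:45.

07:45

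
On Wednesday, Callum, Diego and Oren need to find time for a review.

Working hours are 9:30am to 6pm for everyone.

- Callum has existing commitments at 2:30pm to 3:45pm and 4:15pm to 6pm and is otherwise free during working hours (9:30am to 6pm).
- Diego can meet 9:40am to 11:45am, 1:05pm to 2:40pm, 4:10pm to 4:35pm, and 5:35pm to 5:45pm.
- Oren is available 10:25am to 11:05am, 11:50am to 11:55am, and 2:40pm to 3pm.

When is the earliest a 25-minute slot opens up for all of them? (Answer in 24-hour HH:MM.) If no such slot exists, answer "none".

10:25

Callum free within 09:30–18:00: 09:30–14:30, 15:45–16:15.
Callum ∩ Diego: 09:40–11:45, 13:05–14:30, 16:10–16:15.
Callum ∩ Diego ∩ Oren: 10:25–11:05.
Windows ≥ 25 min: 10:25–11:05.
Earliest such window starts at 10:25.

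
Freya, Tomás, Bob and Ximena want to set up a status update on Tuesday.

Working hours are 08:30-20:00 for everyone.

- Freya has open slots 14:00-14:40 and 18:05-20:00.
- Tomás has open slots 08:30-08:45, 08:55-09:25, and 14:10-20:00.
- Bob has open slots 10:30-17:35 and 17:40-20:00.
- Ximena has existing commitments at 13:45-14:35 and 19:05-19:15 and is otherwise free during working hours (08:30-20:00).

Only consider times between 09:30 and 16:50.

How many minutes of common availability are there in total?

Ximena free within 08:30–20:00: 08:30–13:45, 14:35–19:05, 19:15–20:00.
Freya ∩ Tomás: 14:10–14:40, 18:05–20:00.
Freya ∩ Tomás ∩ Bob: 14:10–14:40, 18:05–20:00.
Freya ∩ Tomás ∩ Bob ∩ Ximena: 14:35–14:40, 18:05–19:05, 19:15–20:00.
Restricted to 09:30–16:50: 14:35–14:40.
Total common minutes: 5.

5 minutes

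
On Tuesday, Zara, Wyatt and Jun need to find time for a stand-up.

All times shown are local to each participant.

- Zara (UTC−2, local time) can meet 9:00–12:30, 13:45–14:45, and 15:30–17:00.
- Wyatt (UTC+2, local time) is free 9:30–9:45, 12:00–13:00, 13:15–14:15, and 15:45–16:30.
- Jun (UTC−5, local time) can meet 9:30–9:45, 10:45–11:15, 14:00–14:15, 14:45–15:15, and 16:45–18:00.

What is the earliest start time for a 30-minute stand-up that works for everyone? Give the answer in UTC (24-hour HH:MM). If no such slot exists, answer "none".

Zara → UTC: 11:00–14:30, 15:45–16:45, 17:30–19:00.
Wyatt → UTC: 07:30–07:45, 10:00–11:00, 11:15–12:15, 13:45–14:30.
Jun → UTC: 14:30–14:45, 15:45–16:15, 19:00–19:15, 19:45–20:15, 21:45–23:00.
Zara ∩ Wyatt: 11:15–12:15, 13:45–14:30.
Zara ∩ Wyatt ∩ Jun: (none).
Windows ≥ 30 min: (none).

none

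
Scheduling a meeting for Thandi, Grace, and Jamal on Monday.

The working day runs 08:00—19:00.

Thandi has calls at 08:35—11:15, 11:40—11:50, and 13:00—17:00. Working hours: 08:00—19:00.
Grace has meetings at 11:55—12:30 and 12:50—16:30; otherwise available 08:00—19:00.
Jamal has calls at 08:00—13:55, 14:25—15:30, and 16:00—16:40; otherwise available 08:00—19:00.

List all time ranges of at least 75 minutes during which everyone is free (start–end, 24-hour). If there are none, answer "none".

17:00–19:00

Thandi free within 08:00–19:00: 08:00–08:35, 11:15–11:40, 11:50–13:00, 17:00–19:00.
Grace free within 08:00–19:00: 08:00–11:55, 12:30–12:50, 16:30–19:00.
Jamal free within 08:00–19:00: 13:55–14:25, 15:30–16:00, 16:40–19:00.
Thandi ∩ Grace: 08:00–08:35, 11:15–11:40, 11:50–11:55, 12:30–12:50, 17:00–19:00.
Thandi ∩ Grace ∩ Jamal: 17:00–19:00.
Windows ≥ 75 min: 17:00–19:00.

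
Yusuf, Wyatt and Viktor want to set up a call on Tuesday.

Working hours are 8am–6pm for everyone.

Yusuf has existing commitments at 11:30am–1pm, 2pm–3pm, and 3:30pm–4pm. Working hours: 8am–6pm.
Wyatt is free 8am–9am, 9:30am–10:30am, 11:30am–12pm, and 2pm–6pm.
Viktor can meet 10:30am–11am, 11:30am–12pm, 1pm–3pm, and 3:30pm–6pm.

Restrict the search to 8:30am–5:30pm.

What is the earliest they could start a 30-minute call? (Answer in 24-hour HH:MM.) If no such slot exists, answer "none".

16:00

Yusuf free within 08:00–18:00: 08:00–11:30, 13:00–14:00, 15:00–15:30, 16:00–18:00.
Yusuf ∩ Wyatt: 08:00–09:00, 09:30–10:30, 15:00–15:30, 16:00–18:00.
Yusuf ∩ Wyatt ∩ Viktor: 16:00–18:00.
Restricted to 08:30–17:30: 16:00–17:30.
Windows ≥ 30 min: 16:00–17:30.
Earliest such window starts at 16:00.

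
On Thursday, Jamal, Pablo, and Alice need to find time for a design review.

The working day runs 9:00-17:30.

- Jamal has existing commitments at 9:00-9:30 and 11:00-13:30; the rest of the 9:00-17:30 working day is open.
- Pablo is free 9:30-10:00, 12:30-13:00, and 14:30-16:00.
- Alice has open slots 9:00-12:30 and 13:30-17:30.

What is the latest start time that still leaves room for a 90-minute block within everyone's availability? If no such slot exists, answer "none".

Jamal free within 09:00–17:30: 09:30–11:00, 13:30–17:30.
Jamal ∩ Pablo: 09:30–10:00, 14:30–16:00.
Jamal ∩ Pablo ∩ Alice: 09:30–10:00, 14:30–16:00.
Windows ≥ 90 min: 14:30–16:00.
Latest start in the last window 14:30–16:00 is 16:00 − 90 min = 14:30.

14:30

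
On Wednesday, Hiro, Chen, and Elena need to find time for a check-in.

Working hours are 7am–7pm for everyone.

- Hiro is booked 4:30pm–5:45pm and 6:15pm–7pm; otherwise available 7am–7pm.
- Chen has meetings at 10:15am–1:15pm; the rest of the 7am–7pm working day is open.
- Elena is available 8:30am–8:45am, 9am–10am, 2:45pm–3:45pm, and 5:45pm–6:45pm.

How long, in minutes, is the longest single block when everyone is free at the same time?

Hiro free within 07:00–19:00: 07:00–16:30, 17:45–18:15.
Chen free within 07:00–19:00: 07:00–10:15, 13:15–19:00.
Hiro ∩ Chen: 07:00–10:15, 13:15–16:30, 17:45–18:15.
Hiro ∩ Chen ∩ Elena: 08:30–08:45, 09:00–10:00, 14:45–15:45, 17:45–18:15.
Common window lengths: 15, 60, 60, 30 min; longest is 60.

60 minutes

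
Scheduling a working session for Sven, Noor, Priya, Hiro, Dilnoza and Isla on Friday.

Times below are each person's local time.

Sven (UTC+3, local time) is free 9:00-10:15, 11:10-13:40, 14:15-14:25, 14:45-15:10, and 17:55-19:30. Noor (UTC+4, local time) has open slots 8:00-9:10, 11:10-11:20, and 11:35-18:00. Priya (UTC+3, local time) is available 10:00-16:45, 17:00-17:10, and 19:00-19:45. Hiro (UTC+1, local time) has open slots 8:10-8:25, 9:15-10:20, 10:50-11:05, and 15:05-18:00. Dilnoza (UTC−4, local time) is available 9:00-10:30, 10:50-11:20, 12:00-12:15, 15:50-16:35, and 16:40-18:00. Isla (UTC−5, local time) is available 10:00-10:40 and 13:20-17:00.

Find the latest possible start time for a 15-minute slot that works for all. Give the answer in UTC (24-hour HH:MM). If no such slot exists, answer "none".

none

Sven → UTC: 06:00–07:15, 08:10–10:40, 11:15–11:25, 11:45–12:10, 14:55–16:30.
Noor → UTC: 04:00–05:10, 07:10–07:20, 07:35–14:00.
Priya → UTC: 07:00–13:45, 14:00–14:10, 16:00–16:45.
Hiro → UTC: 07:10–07:25, 08:15–09:20, 09:50–10:05, 14:05–17:00.
Dilnoza → UTC: 13:00–14:30, 14:50–15:20, 16:00–16:15, 19:50–20:35, 20:40–22:00.
Isla → UTC: 15:00–15:40, 18:20–22:00.
Sven ∩ Noor: 07:10–07:15, 08:10–10:40, 11:15–11:25, 11:45–12:10.
Sven ∩ Noor ∩ Priya: 07:10–07:15, 08:10–10:40, 11:15–11:25, 11:45–12:10.
Sven ∩ Noor ∩ Priya ∩ Hiro: 07:10–07:15, 08:15–09:20, 09:50–10:05.
Sven ∩ Noor ∩ Priya ∩ Hiro ∩ Dilnoza: (none).
Sven ∩ Noor ∩ Priya ∩ Hiro ∩ Dilnoza ∩ Isla: (none).
Windows ≥ 15 min: (none).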